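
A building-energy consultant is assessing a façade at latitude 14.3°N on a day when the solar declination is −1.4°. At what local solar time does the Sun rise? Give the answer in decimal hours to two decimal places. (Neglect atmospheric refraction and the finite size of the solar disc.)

−tan φ tan δ = −(0.2549)(-0.0244) = 0.0062; H_s = arccos(0.0062) = 89.64°.
Sunrise is at 12 − H_s/15 = 12 − 5.976 = 6.024 h local solar time.

6.02 h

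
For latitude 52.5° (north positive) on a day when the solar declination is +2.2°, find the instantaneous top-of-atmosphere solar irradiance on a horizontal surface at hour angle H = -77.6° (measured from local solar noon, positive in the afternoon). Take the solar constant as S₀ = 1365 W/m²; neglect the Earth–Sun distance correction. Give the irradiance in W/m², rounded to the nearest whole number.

With φ = 52.5°, δ = 2.2°, H = -77.60°: sin φ sin δ = 0.0305, cos φ cos δ cos H = 0.1306, so cos θ_z = 0.1611.
Top-of-atmosphere irradiance = S₀ cos θ_z = 1365 × 0.1611 = 219.90 W/m².

220 W/m²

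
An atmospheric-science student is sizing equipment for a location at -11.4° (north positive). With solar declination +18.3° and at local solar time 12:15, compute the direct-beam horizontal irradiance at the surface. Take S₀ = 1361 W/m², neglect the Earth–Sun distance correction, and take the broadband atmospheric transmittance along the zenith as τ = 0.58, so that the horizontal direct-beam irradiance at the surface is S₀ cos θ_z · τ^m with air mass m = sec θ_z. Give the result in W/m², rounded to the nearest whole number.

629 W/m²

Hour angle H = 15° × (12.25 − 12) = 3.75°.
cos θ_z = sin(-11.4°) sin(18.3°) + cos(-11.4°) cos(18.3°) cos(3.75°) = -0.0621 + 0.9287 = 0.8666.
Air mass m = 1/cos θ_z = 1/0.8666 = 1.154; τ^m = 0.58^1.154 = 0.5333.
Surface direct beam = 1361 × 0.8666 × 0.5333 = 629.00 W/m².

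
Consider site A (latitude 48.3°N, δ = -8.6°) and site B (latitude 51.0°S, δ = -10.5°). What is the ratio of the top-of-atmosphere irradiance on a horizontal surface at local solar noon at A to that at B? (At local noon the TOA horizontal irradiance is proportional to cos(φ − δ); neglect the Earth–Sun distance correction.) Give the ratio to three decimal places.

0.718

A: cos θ_z = cos(48.3° − (-8.6°)) = 0.5461.
B: cos θ_z = cos(-51.0° − (-10.5°)) = 0.7604.
Ratio A/B = 0.5461 / 0.7604 = 0.7182.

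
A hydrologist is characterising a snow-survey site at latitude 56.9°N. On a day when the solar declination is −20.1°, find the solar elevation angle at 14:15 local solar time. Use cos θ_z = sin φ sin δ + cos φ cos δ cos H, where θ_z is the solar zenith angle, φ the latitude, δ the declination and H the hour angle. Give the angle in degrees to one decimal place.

Hour angle H = 15° × (14.25 − 12) = 33.75°.
cos θ_z = sin φ sin δ + cos φ cos δ cos H = (0.8377)(-0.3437) + (0.5461)(0.9391)(0.8315) = 0.1385.
θ_z = arccos(0.1385) = 82.04°, so the elevation is 90° − 82.04° = 7.96°.

8.0°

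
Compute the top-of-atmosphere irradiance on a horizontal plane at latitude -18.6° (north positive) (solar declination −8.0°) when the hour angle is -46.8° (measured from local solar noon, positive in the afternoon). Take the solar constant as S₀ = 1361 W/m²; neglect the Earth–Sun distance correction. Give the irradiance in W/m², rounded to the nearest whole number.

cos θ_z = sin(-18.6°) sin(-8.0°) + cos(-18.6°) cos(-8.0°) cos(-46.80°) = 0.0444 + 0.6425 = 0.6869.
Top-of-atmosphere irradiance = S₀ cos θ_z = 1361 × 0.6869 = 934.87 W/m².

935 W/m²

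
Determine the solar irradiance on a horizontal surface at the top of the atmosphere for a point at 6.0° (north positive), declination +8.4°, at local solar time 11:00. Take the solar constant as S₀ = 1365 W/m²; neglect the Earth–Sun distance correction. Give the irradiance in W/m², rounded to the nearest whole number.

Hour angle H = 15° × (11 − 12) = -15.00°.
cos θ_z = sin(6.0°) sin(8.4°) + cos(6.0°) cos(8.4°) cos(-15.00°) = 0.0153 + 0.9503 = 0.9656.
Top-of-atmosphere irradiance = S₀ cos θ_z = 1365 × 0.9656 = 1318.04 W/m².

1318 W/m²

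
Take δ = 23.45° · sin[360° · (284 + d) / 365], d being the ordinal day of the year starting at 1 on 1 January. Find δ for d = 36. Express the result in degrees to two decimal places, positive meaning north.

-16.40°

360 × (284 + 36) / 365 = 315.616°; sin(315.616°) = -0.6995.
δ = 23.45 × -0.6995 = -16.403° ≈ -16.40°.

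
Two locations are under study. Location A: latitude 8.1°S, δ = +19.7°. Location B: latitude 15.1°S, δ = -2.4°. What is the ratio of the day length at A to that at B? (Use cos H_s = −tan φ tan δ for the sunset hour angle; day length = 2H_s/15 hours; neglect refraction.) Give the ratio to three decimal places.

0.961

A: H_s = arccos(−tan -8.1° · tan 19.7°) = 87.08°, so 2H_s/15 = 11.6107 h.
B: H_s = arccos(−tan -15.1° · tan -2.4°) = 90.65°, so 2H_s/15 = 12.0867 h.
Ratio A/B = 11.6107 / 12.0867 = 0.9606.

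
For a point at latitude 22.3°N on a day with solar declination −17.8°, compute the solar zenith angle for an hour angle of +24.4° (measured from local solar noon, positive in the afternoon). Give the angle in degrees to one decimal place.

With φ = 22.3°, δ = -17.8°, H = 24.40°: sin φ sin δ = -0.1160, cos φ cos δ cos H = 0.8022, so cos θ_z = 0.6862.
θ_z = arccos(0.6862) = 46.67°.

46.7°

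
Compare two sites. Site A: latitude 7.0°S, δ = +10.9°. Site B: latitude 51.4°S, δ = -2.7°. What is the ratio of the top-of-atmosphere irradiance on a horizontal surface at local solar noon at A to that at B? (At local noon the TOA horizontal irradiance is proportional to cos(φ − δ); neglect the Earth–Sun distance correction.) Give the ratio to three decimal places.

1.442

A: cos θ_z = cos(-7.0° − (10.9°)) = 0.9516.
B: cos θ_z = cos(-51.4° − (-2.7°)) = 0.6600.
Ratio A/B = 0.9516 / 0.6600 = 1.4418.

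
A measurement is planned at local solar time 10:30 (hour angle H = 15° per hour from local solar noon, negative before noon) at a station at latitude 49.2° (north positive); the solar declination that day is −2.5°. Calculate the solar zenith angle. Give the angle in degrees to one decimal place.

55.2°

Hour angle H = 15° × (10.5 − 12) = -22.50°.
With φ = 49.2°, δ = -2.5°, H = -22.50°: sin φ sin δ = -0.0330, cos φ cos δ cos H = 0.6031, so cos θ_z = 0.5701.
θ_z = arccos(0.5701) = 55.24°.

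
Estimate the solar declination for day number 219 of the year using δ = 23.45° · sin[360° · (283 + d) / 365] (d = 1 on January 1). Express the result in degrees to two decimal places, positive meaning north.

+16.55°

360 × (283 + 219) / 365 = 495.123°; sin(495.123°) = 0.7056.
δ = 23.45 × 0.7056 = 16.546° ≈ +16.55°.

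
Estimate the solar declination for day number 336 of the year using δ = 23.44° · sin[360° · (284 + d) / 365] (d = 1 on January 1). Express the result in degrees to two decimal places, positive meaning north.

-22.23°

360 × (284 + 336) / 365 = 611.507°; sin(611.507°) = -0.9484.
δ = 23.44 × -0.9484 = -22.230° ≈ -22.23°.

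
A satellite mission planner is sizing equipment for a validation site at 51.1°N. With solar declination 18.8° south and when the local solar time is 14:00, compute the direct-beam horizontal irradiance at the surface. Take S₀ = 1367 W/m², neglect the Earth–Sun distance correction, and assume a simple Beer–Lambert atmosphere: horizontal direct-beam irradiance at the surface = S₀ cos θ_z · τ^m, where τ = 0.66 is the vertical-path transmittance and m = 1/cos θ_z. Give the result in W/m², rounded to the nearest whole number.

Hour angle H = 15° × (14 − 12) = 30.00°.
With φ = 51.1°, δ = -18.8°, H = 30.00°: sin φ sin δ = -0.2508, cos φ cos δ cos H = 0.5148, so cos θ_z = 0.2640.
Air mass m = 1/cos θ_z = 1/0.2640 = 3.788; τ^m = 0.66^3.788 = 0.2072.
Surface direct beam = 1367 × 0.2640 × 0.2072 = 74.78 W/m².

75 W/m²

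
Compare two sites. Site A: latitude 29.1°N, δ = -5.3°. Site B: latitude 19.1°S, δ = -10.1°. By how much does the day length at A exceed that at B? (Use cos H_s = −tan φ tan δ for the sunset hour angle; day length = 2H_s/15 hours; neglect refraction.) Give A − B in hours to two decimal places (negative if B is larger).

A: H_s = arccos(−tan 29.1° · tan -5.3°) = 87.04°, so 2H_s/15 = 11.6053 h.
B: H_s = arccos(−tan -19.1° · tan -10.1°) = 93.54°, so 2H_s/15 = 12.4720 h.
A − B = 11.6053 − 12.4720 = -0.8667 h.

-0.87 h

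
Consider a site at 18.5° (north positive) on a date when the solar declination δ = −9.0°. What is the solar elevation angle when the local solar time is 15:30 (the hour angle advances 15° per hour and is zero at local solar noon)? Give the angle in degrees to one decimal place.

Hour angle H = 15° × (15.5 − 12) = 52.50°.
cos θ_z = sin(18.5°) sin(-9.0°) + cos(18.5°) cos(-9.0°) cos(52.50°) = -0.0496 + 0.5702 = 0.5206.
θ_z = arccos(0.5206) = 58.63°, so the elevation is 90° − 58.63° = 31.37°.

31.4°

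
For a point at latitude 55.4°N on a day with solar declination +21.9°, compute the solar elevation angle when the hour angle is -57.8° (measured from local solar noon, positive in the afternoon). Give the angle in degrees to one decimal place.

cos θ_z = sin(55.4°) sin(21.9°) + cos(55.4°) cos(21.9°) cos(-57.80°) = 0.3070 + 0.2808 = 0.5878.
θ_z = arccos(0.5878) = 54.00°, so the elevation is 90° − 54.00° = 36.00°.

36.0°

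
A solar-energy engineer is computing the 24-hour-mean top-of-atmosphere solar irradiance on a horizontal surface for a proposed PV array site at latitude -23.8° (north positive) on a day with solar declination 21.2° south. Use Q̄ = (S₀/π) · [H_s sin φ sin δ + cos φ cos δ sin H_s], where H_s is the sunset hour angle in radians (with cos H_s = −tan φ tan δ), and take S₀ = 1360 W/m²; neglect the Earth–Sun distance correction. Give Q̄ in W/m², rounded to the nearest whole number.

474 W/m²

The sunset hour angle satisfies cos H_s = −tan φ tan δ = -0.1711, giving H_s = 99.85°. In radians, H_s = 1.7427.
H_s sin φ sin δ = 1.7427 × -0.4035 × -0.3616 = 0.2543.
cos φ cos δ sin H_s = 0.9150 × 0.9323 × 0.9853 = 0.8405.
Q̄ = (1360/π) × (0.2543 + 0.8405) = 432.90 × 1.0948 = 473.94 W/m².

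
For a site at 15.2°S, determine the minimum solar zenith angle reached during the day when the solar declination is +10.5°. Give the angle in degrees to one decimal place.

At local solar noon the hour angle is zero, so the zenith angle is |φ − δ| = |-15.2° − (10.5°)| = 25.7°.

25.7°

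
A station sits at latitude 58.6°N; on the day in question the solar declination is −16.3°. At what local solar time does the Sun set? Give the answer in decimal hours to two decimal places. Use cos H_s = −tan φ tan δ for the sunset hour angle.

cos H_s = −tan(58.6°) · tan(-16.3°) = 0.4791, so H_s = arccos(0.4791) = 61.37°.
Sunset is at 12 + H_s/15 = 12 + 4.091 = 16.091 h local solar time.

16.09 h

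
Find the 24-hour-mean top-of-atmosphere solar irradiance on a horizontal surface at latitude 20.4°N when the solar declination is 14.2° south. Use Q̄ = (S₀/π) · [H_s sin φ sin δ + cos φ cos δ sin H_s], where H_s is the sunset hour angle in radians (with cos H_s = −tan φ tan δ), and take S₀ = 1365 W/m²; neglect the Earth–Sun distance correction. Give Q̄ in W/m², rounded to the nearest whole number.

−tan φ tan δ = −(0.3719)(-0.2530) = 0.0941; H_s = arccos(0.0941) = 84.60°. In radians, H_s = 1.4765.
H_s sin φ sin δ = 1.4765 × 0.3486 × -0.2453 = -0.1263.
cos φ cos δ sin H_s = 0.9373 × 0.9694 × 0.9956 = 0.9046.
Q̄ = (1365/π) × (-0.1263 + 0.9046) = 434.49 × 0.7783 = 338.16 W/m².

338 W/m²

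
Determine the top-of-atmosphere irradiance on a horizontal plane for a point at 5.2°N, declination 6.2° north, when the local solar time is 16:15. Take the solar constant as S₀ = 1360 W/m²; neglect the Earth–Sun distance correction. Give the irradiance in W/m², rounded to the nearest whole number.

Hour angle H = 15° × (16.25 − 12) = 63.75°.
cos θ_z = sin(5.2°) sin(6.2°) + cos(5.2°) cos(6.2°) cos(63.75°) = 0.0098 + 0.4379 = 0.4477.
Top-of-atmosphere irradiance = S₀ cos θ_z = 1360 × 0.4477 = 608.87 W/m².

609 W/m²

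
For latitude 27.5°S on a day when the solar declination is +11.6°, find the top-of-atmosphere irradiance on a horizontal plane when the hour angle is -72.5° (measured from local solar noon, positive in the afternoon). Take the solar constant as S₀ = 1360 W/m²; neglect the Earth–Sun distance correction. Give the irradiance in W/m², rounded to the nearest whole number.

229 W/m²

cos θ_z = sin(-27.5°) sin(11.6°) + cos(-27.5°) cos(11.6°) cos(-72.50°) = -0.0928 + 0.2613 = 0.1685.
Top-of-atmosphere irradiance = S₀ cos θ_z = 1360 × 0.1685 = 229.16 W/m².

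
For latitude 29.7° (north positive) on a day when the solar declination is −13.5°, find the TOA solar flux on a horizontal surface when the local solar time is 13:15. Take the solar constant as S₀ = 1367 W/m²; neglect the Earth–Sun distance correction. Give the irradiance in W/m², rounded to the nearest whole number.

935 W/m²

Hour angle H = 15° × (13.25 − 12) = 18.75°.
With φ = 29.7°, δ = -13.5°, H = 18.75°: sin φ sin δ = -0.1157, cos φ cos δ cos H = 0.7998, so cos θ_z = 0.6841.
Top-of-atmosphere irradiance = S₀ cos θ_z = 1367 × 0.6841 = 935.16 W/m².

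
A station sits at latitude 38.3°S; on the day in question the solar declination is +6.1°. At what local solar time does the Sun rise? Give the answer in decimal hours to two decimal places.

The sunset hour angle satisfies cos H_s = −tan φ tan δ = 0.0844, giving H_s = 85.16°.
Sunrise is at 12 − H_s/15 = 12 − 5.677 = 6.323 h local solar time.

6.32 h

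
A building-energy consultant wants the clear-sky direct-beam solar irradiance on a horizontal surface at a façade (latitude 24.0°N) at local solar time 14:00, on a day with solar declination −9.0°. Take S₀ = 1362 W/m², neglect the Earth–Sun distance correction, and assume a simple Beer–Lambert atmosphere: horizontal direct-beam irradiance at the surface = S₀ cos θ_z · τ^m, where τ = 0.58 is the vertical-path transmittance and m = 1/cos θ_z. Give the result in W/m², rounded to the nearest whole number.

Hour angle H = 15° × (14 − 12) = 30.00°.
With φ = 24.0°, δ = -9.0°, H = 30.00°: sin φ sin δ = -0.0636, cos φ cos δ cos H = 0.7814, so cos θ_z = 0.7178.
Air mass m = 1/cos θ_z = 1/0.7178 = 1.393; τ^m = 0.58^1.393 = 0.4682.
Surface direct beam = 1362 × 0.7178 × 0.4682 = 457.73 W/m².

458 W/m²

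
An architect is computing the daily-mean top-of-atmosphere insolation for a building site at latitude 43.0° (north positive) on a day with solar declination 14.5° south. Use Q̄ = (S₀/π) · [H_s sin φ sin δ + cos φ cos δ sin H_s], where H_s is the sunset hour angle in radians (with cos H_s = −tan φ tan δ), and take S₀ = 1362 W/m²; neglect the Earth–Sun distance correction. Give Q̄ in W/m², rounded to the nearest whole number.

−tan φ tan δ = −(0.9325)(-0.2586) = 0.2411; H_s = arccos(0.2411) = 76.05°. In radians, H_s = 1.3273.
H_s sin φ sin δ = 1.3273 × 0.6820 × -0.2504 = -0.2267.
cos φ cos δ sin H_s = 0.7314 × 0.9681 × 0.9705 = 0.6872.
Q̄ = (1362/π) × (-0.2267 + 0.6872) = 433.54 × 0.4605 = 199.65 W/m².

200 W/m²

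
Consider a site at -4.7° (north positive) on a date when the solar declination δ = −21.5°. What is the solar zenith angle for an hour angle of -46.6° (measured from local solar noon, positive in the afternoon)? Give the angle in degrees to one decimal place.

With φ = -4.7°, δ = -21.5°, H = -46.60°: sin φ sin δ = 0.0300, cos φ cos δ cos H = 0.6371, so cos θ_z = 0.6671.
θ_z = arccos(0.6671) = 48.16°.

48.2°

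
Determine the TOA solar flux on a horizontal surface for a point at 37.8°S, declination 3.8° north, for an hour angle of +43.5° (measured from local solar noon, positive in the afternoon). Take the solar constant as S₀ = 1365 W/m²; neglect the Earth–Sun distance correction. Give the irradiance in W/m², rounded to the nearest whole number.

cos θ_z = sin φ sin δ + cos φ cos δ cos H = (-0.6129)(0.0663) + (0.7902)(0.9978)(0.7254) = 0.5313.
Top-of-atmosphere irradiance = S₀ cos θ_z = 1365 × 0.5313 = 725.22 W/m².

725 W/m²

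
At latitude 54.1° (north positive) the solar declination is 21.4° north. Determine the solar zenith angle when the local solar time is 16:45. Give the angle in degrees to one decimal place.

Hour angle H = 15° × (16.75 − 12) = 71.25°.
cos θ_z = sin φ sin δ + cos φ cos δ cos H = (0.8100)(0.3649) + (0.5864)(0.9311)(0.3214) = 0.4711.
θ_z = arccos(0.4711) = 61.89°.

61.9°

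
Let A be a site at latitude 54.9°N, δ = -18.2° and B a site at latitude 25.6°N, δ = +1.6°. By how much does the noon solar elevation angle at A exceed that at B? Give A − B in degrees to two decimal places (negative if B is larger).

-49.10°

A: 90° − |54.9 − (-18.2)| = 16.90°.
B: 90° − |25.6 − (1.6)| = 66.00°.
A − B = 16.90 − 66.00 = -49.10°.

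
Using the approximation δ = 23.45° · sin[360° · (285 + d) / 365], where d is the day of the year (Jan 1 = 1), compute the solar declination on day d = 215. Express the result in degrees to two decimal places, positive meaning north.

+17.11°

360 × (285 + 215) / 365 = 493.151°; sin(493.151°) = 0.7296.
δ = 23.45 × 0.7296 = 17.109° ≈ +17.11°.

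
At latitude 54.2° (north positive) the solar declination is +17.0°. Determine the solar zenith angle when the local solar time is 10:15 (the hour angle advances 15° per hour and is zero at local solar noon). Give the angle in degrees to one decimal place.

42.4°

Hour angle H = 15° × (10.25 − 12) = -26.25°.
cos θ_z = sin φ sin δ + cos φ cos δ cos H = (0.8111)(0.2924) + (0.5850)(0.9563)(0.8969) = 0.7389.
θ_z = arccos(0.7389) = 42.36°.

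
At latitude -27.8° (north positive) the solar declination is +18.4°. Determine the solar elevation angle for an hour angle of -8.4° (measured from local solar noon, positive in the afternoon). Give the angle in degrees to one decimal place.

43.1°

With φ = -27.8°, δ = 18.4°, H = -8.40°: sin φ sin δ = -0.1472, cos φ cos δ cos H = 0.8304, so cos θ_z = 0.6832.
θ_z = arccos(0.6832) = 46.91°, so the elevation is 90° − 46.91° = 43.09°.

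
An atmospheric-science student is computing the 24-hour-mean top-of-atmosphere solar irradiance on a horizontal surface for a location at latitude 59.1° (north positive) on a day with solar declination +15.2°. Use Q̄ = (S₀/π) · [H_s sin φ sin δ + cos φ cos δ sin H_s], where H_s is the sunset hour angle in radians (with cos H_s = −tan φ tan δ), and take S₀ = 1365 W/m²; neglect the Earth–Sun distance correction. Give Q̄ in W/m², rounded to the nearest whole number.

The sunset hour angle satisfies cos H_s = −tan φ tan δ = -0.4540, giving H_s = 117.00°. In radians, H_s = 2.0420.
H_s sin φ sin δ = 2.0420 × 0.8581 × 0.2622 = 0.4594.
cos φ cos δ sin H_s = 0.5135 × 0.9650 × 0.8910 = 0.4415.
Q̄ = (1365/π) × (0.4594 + 0.4415) = 434.49 × 0.9009 = 391.43 W/m².

391 W/m²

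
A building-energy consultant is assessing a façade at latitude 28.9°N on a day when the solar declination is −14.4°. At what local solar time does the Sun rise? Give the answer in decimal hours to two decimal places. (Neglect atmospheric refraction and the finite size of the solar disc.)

6.54 h

−tan φ tan δ = −(0.5520)(-0.2568) = 0.1418; H_s = arccos(0.1418) = 81.85°.
Sunrise is at 12 − H_s/15 = 12 − 5.457 = 6.543 h local solar time.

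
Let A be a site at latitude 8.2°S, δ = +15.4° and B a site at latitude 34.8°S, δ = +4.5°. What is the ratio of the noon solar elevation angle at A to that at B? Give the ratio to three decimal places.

A: 90° − |-8.2 − (15.4)| = 66.40°.
B: 90° − |-34.8 − (4.5)| = 50.70°.
Ratio A/B = 66.4000 / 50.7000 = 1.3097.

1.310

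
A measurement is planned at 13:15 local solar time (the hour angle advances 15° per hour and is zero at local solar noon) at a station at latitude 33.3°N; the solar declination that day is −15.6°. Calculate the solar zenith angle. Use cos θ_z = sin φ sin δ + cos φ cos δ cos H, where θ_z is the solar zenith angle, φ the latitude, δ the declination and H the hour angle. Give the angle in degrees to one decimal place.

Hour angle H = 15° × (13.25 − 12) = 18.75°.
cos θ_z = sin(33.3°) sin(-15.6°) + cos(33.3°) cos(-15.6°) cos(18.75°) = -0.1476 + 0.7623 = 0.6147.
θ_z = arccos(0.6147) = 52.07°.

52.1°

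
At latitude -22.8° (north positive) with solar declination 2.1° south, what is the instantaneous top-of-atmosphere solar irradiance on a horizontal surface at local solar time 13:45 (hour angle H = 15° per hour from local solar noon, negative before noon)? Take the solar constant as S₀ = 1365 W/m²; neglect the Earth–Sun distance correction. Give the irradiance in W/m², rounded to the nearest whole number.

1147 W/m²

Hour angle H = 15° × (13.75 − 12) = 26.25°.
cos θ_z = sin(-22.8°) sin(-2.1°) + cos(-22.8°) cos(-2.1°) cos(26.25°) = 0.0142 + 0.8262 = 0.8404.
Top-of-atmosphere irradiance = S₀ cos θ_z = 1365 × 0.8404 = 1147.15 W/m².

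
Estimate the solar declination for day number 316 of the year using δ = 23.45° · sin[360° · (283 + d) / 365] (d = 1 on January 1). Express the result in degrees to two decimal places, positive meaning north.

360 × (283 + 316) / 365 = 590.795°; sin(590.795°) = -0.7749.
δ = 23.45 × -0.7749 = -18.171° ≈ -18.17°.

-18.17°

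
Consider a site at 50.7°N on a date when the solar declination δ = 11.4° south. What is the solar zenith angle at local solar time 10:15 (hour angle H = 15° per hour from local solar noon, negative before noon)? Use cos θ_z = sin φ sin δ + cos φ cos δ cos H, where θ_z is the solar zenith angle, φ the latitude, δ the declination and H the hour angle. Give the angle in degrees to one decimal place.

66.2°

Hour angle H = 15° × (10.25 − 12) = -26.25°.
With φ = 50.7°, δ = -11.4°, H = -26.25°: sin φ sin δ = -0.1530, cos φ cos δ cos H = 0.5569, so cos θ_z = 0.4039.
θ_z = arccos(0.4039) = 66.18°.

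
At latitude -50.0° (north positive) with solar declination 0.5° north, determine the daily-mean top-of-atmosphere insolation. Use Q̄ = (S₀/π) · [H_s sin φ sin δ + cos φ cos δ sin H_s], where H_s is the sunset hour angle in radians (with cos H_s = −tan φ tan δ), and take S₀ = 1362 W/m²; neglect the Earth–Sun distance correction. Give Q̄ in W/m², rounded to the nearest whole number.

274 W/m²

−tan φ tan δ = −(-1.1918)(0.0087) = 0.0104; H_s = arccos(0.0104) = 89.40°. In radians, H_s = 1.5603.
H_s sin φ sin δ = 1.5603 × -0.7660 × 0.0087 = -0.0104.
cos φ cos δ sin H_s = 0.6428 × 1.0000 × 0.9999 = 0.6427.
Q̄ = (1362/π) × (-0.0104 + 0.6427) = 433.54 × 0.6323 = 274.13 W/m².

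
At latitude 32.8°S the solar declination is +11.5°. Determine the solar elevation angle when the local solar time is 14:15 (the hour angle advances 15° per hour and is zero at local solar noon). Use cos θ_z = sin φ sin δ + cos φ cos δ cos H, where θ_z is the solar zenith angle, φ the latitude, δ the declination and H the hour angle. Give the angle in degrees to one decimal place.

Hour angle H = 15° × (14.25 − 12) = 33.75°.
cos θ_z = sin(-32.8°) sin(11.5°) + cos(-32.8°) cos(11.5°) cos(33.75°) = -0.1080 + 0.6849 = 0.5769.
θ_z = arccos(0.5769) = 54.77°, so the elevation is 90° − 54.77° = 35.23°.

35.2°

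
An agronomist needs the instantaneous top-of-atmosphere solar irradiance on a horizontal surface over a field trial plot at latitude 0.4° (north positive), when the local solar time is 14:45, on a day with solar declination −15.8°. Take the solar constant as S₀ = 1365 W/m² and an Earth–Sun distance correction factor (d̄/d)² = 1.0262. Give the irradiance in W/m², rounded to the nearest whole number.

Hour angle H = 15° × (14.75 − 12) = 41.25°.
cos θ_z = sin(0.4°) sin(-15.8°) + cos(0.4°) cos(-15.8°) cos(41.25°) = -0.0019 + 0.7234 = 0.7215.
Top-of-atmosphere irradiance = S₀ (d̄/d)² cos θ_z = 1365 × 1.0262 × 0.7215 = 1010.65 W/m².

1011 W/m²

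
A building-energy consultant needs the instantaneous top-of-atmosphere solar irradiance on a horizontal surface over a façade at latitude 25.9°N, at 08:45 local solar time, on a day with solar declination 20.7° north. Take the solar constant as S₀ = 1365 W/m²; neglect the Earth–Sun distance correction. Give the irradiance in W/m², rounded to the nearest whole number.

968 W/m²

Hour angle H = 15° × (8.75 − 12) = -48.75°.
With φ = 25.9°, δ = 20.7°, H = -48.75°: sin φ sin δ = 0.1544, cos φ cos δ cos H = 0.5548, so cos θ_z = 0.7092.
Top-of-atmosphere irradiance = S₀ cos θ_z = 1365 × 0.7092 = 968.06 W/m².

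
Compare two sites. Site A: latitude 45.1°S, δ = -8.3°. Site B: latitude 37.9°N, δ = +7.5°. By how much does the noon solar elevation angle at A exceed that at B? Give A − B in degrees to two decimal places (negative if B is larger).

A: 90° − |-45.1 − (-8.3)| = 53.20°.
B: 90° − |37.9 − (7.5)| = 59.60°.
A − B = 53.20 − 59.60 = -6.40°.

-6.40°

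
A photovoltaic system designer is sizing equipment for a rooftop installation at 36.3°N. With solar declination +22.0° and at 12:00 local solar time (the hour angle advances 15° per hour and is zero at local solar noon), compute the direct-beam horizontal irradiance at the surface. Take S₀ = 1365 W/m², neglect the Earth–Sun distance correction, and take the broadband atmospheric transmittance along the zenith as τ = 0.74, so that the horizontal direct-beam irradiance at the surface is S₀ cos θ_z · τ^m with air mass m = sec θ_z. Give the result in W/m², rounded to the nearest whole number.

969 W/m²

Hour angle H = 15° × (12 − 12) = 0.00°.
With φ = 36.3°, δ = 22.0°, H = 0.00°: sin φ sin δ = 0.2218, cos φ cos δ cos H = 0.7472, so cos θ_z = 0.9690.
Air mass m = 1/cos θ_z = 1/0.9690 = 1.032; τ^m = 0.74^1.032 = 0.7329.
Surface direct beam = 1365 × 0.9690 × 0.7329 = 969.40 W/m².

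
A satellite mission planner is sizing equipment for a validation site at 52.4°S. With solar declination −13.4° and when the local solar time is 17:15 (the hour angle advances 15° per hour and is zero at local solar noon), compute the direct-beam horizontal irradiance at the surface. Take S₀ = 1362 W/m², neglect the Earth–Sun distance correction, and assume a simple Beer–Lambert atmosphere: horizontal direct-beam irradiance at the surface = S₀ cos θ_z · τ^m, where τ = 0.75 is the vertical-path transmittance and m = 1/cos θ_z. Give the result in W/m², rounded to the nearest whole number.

Hour angle H = 15° × (17.25 − 12) = 78.75°.
cos θ_z = sin φ sin δ + cos φ cos δ cos H = (-0.7923)(-0.2317) + (0.6101)(0.9728)(0.1951) = 0.2994.
Air mass m = 1/cos θ_z = 1/0.2994 = 3.340; τ^m = 0.75^3.340 = 0.3826.
Surface direct beam = 1362 × 0.2994 × 0.3826 = 156.02 W/m².

156 W/m²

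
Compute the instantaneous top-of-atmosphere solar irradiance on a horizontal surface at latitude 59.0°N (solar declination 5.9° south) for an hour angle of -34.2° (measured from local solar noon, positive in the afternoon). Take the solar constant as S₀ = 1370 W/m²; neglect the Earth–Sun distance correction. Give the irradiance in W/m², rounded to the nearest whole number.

With φ = 59.0°, δ = -5.9°, H = -34.20°: sin φ sin δ = -0.0881, cos φ cos δ cos H = 0.4237, so cos θ_z = 0.3356.
Top-of-atmosphere irradiance = S₀ cos θ_z = 1370 × 0.3356 = 459.77 W/m².

460 W/m²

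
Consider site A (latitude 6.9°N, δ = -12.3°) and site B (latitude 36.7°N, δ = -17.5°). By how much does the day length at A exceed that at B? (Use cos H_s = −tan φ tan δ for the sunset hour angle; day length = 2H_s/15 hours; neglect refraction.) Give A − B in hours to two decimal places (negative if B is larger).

A: H_s = arccos(−tan 6.9° · tan -12.3°) = 88.49°, so 2H_s/15 = 11.7987 h.
B: H_s = arccos(−tan 36.7° · tan -17.5°) = 76.41°, so 2H_s/15 = 10.1880 h.
A − B = 11.7987 − 10.1880 = 1.6107 h.

+1.61 h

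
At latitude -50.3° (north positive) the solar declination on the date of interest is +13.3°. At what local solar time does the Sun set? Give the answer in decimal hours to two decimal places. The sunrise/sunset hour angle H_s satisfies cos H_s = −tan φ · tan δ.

The sunset hour angle satisfies cos H_s = −tan φ tan δ = 0.2847, giving H_s = 73.46°.
Sunset is at 12 + H_s/15 = 12 + 4.897 = 16.897 h local solar time.

16.90 h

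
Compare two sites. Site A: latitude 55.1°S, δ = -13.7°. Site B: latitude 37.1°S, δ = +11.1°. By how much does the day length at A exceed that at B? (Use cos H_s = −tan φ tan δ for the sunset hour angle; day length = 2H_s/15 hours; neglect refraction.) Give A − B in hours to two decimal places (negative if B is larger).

+3.86 h

A: H_s = arccos(−tan -55.1° · tan -13.7°) = 110.45°, so 2H_s/15 = 14.7267 h.
B: H_s = arccos(−tan -37.1° · tan 11.1°) = 81.47°, so 2H_s/15 = 10.8627 h.
A − B = 14.7267 − 10.8627 = 3.8640 h.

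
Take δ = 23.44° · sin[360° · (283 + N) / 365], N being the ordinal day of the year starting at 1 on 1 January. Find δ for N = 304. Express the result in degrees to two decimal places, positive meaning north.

360 × (283 + 304) / 365 = 578.959°; sin(578.959°) = -0.6288.
δ = 23.44 × -0.6288 = -14.739° ≈ -14.74°.

-14.74°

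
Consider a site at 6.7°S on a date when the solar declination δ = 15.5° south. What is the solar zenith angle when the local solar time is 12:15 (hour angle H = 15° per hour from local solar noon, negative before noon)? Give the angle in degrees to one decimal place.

Hour angle H = 15° × (12.25 − 12) = 3.75°.
cos θ_z = sin φ sin δ + cos φ cos δ cos H = (-0.1167)(-0.2672) + (0.9932)(0.9636)(0.9979) = 0.9862.
θ_z = arccos(0.9862) = 9.53°.

9.5°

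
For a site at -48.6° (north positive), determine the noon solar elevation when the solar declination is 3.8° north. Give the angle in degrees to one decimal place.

37.6°

At local solar noon the hour angle is zero, so the elevation is 90° − |φ − δ| = 90° − |-48.6° − (3.8°)| = 90° − 52.4° = 37.6°.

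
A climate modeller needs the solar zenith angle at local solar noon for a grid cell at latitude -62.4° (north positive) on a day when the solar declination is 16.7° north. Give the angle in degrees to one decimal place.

79.1°

At local solar noon the hour angle is zero, so the zenith angle is |φ − δ| = |-62.4° − (16.7°)| = 79.1°.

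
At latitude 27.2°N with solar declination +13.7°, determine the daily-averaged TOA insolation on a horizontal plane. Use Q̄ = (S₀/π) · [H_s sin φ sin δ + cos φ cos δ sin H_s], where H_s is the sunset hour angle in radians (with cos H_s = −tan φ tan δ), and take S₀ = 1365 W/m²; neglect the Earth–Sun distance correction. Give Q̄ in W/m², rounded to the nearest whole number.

452 W/m²

−tan φ tan δ = −(0.5139)(0.2438) = -0.1253; H_s = arccos(-0.1253) = 97.20°. In radians, H_s = 1.6965.
H_s sin φ sin δ = 1.6965 × 0.4571 × 0.2368 = 0.1836.
cos φ cos δ sin H_s = 0.8894 × 0.9715 × 0.9921 = 0.8572.
Q̄ = (1365/π) × (0.1836 + 0.8572) = 434.49 × 1.0408 = 452.22 W/m².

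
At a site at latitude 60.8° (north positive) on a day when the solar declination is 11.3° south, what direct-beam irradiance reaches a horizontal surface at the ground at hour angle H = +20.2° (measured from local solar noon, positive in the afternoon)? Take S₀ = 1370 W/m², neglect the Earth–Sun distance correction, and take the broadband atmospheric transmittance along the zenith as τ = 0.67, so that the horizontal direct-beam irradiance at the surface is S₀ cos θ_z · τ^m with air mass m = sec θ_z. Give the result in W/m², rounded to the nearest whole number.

90 W/m²

With φ = 60.8°, δ = -11.3°, H = 20.20°: sin φ sin δ = -0.1710, cos φ cos δ cos H = 0.4490, so cos θ_z = 0.2780.
Air mass m = 1/cos θ_z = 1/0.2780 = 3.597; τ^m = 0.67^3.597 = 0.2368.
Surface direct beam = 1370 × 0.2780 × 0.2368 = 90.19 W/m².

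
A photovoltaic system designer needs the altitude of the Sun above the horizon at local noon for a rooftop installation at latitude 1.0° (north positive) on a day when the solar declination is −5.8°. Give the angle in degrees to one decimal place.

At local solar noon the hour angle is zero, so the elevation is 90° − |φ − δ| = 90° − |1.0° − (-5.8°)| = 90° − 6.8° = 83.2°.

83.2°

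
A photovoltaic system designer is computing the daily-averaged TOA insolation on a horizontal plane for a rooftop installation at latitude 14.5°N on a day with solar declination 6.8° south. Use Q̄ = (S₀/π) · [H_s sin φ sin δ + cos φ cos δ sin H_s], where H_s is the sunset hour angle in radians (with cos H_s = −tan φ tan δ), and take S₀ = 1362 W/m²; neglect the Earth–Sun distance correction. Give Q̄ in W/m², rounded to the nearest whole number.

The sunset hour angle satisfies cos H_s = −tan φ tan δ = 0.0308, giving H_s = 88.24°. In radians, H_s = 1.5401.
H_s sin φ sin δ = 1.5401 × 0.2504 × -0.1184 = -0.0457.
cos φ cos δ sin H_s = 0.9681 × 0.9930 × 0.9995 = 0.9608.
Q̄ = (1362/π) × (-0.0457 + 0.9608) = 433.54 × 0.9151 = 396.73 W/m².

397 W/m²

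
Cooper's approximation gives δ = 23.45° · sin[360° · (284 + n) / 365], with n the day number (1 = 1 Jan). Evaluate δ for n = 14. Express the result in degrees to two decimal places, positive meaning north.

-21.44°

360 × (284 + 14) / 365 = 293.918°; sin(293.918°) = -0.9141.
δ = 23.45 × -0.9141 = -21.436° ≈ -21.44°.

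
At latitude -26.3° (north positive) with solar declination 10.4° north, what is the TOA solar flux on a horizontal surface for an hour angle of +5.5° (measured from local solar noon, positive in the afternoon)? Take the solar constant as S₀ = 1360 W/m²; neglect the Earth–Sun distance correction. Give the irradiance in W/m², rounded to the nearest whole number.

cos θ_z = sin(-26.3°) sin(10.4°) + cos(-26.3°) cos(10.4°) cos(5.50°) = -0.0800 + 0.8777 = 0.7977.
Top-of-atmosphere irradiance = S₀ cos θ_z = 1360 × 0.7977 = 1084.87 W/m².

1085 W/m²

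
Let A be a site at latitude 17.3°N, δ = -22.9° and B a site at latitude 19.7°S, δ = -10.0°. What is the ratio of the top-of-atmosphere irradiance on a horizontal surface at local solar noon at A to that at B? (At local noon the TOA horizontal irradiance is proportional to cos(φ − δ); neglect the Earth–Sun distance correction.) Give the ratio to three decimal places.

0.775

A: cos θ_z = cos(17.3° − (-22.9°)) = 0.7638.
B: cos θ_z = cos(-19.7° − (-10.0°)) = 0.9857.
Ratio A/B = 0.7638 / 0.9857 = 0.7749.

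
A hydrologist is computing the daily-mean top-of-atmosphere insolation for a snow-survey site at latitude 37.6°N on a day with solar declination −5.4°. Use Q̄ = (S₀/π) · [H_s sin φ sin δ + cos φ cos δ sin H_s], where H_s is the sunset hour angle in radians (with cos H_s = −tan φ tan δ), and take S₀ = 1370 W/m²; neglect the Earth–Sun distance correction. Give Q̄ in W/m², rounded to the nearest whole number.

306 W/m²

The sunset hour angle satisfies cos H_s = −tan φ tan δ = 0.0728, giving H_s = 85.83°. In radians, H_s = 1.4980.
H_s sin φ sin δ = 1.4980 × 0.6101 × -0.0941 = -0.0860.
cos φ cos δ sin H_s = 0.7923 × 0.9956 × 0.9974 = 0.7868.
Q̄ = (1370/π) × (-0.0860 + 0.7868) = 436.08 × 0.7008 = 305.60 W/m².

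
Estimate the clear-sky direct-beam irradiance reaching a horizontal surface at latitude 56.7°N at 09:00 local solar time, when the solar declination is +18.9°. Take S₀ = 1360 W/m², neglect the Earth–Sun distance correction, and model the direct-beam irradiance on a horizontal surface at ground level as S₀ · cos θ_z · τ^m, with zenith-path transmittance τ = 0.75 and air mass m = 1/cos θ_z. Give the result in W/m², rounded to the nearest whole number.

Hour angle H = 15° × (9 − 12) = -45.00°.
cos θ_z = sin φ sin δ + cos φ cos δ cos H = (0.8358)(0.3239) + (0.5490)(0.9461)(0.7071) = 0.6380.
Air mass m = 1/cos θ_z = 1/0.6380 = 1.567; τ^m = 0.75^1.567 = 0.6371.
Surface direct beam = 1360 × 0.6380 × 0.6371 = 552.80 W/m².

553 W/m²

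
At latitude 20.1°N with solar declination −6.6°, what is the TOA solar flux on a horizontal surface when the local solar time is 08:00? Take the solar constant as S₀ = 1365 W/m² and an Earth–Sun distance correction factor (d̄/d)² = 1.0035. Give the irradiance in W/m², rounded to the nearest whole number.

585 W/m²

Hour angle H = 15° × (8 − 12) = -60.00°.
With φ = 20.1°, δ = -6.6°, H = -60.00°: sin φ sin δ = -0.0395, cos φ cos δ cos H = 0.4664, so cos θ_z = 0.4269.
Top-of-atmosphere irradiance = S₀ (d̄/d)² cos θ_z = 1365 × 1.0035 × 0.4269 = 584.76 W/m².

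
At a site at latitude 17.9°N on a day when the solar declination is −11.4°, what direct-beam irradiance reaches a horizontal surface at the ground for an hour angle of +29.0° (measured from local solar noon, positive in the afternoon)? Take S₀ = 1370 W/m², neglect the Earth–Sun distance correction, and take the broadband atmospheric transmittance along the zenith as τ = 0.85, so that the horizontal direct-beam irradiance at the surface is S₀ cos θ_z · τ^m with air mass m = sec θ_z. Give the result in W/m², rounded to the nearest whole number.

834 W/m²

With φ = 17.9°, δ = -11.4°, H = 29.00°: sin φ sin δ = -0.0608, cos φ cos δ cos H = 0.8159, so cos θ_z = 0.7551.
Air mass m = 1/cos θ_z = 1/0.7551 = 1.324; τ^m = 0.85^1.324 = 0.8064.
Surface direct beam = 1370 × 0.7551 × 0.8064 = 834.21 W/m².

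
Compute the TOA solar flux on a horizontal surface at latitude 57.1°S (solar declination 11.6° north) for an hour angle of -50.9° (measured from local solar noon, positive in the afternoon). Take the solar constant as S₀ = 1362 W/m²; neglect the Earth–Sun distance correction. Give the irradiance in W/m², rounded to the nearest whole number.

cos θ_z = sin(-57.1°) sin(11.6°) + cos(-57.1°) cos(11.6°) cos(-50.90°) = -0.1688 + 0.3356 = 0.1668.
Top-of-atmosphere irradiance = S₀ cos θ_z = 1362 × 0.1668 = 227.18 W/m².

227 W/m²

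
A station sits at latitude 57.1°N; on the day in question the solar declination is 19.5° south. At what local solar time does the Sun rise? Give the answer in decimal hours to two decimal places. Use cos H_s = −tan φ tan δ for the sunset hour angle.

8.21 h

The sunset hour angle satisfies cos H_s = −tan φ tan δ = 0.5474, giving H_s = 56.81°.
Sunrise is at 12 − H_s/15 = 12 − 3.787 = 8.213 h local solar time.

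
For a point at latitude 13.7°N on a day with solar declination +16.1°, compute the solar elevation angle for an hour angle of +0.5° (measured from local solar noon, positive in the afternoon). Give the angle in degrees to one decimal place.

87.6°

cos θ_z = sin φ sin δ + cos φ cos δ cos H = (0.2368)(0.2773) + (0.9715)(0.9608)(1.0000) = 0.9991.
θ_z = arccos(0.9991) = 2.43°, so the elevation is 90° − 2.43° = 87.57°.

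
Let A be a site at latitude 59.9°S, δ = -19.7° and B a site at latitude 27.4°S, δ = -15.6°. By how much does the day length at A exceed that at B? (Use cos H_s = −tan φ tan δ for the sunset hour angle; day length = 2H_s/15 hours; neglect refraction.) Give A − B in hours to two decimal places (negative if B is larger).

+3.98 h

A: H_s = arccos(−tan -59.9° · tan -19.7°) = 128.15°, so 2H_s/15 = 17.0867 h.
B: H_s = arccos(−tan -27.4° · tan -15.6°) = 98.32°, so 2H_s/15 = 13.1093 h.
A − B = 17.0867 − 13.1093 = 3.9774 h.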